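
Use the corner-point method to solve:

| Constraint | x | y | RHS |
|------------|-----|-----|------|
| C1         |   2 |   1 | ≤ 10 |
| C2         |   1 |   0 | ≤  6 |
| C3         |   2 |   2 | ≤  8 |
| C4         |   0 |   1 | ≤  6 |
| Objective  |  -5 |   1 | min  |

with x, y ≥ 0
Each vertex is the intersection of two constraint boundaries that also satisfies all remaining constraints:
  x = 0 and y = 0 → (0, 0)
  2x + 2y = 8 and y = 0 → (4, 0)
  2x + 2y = 8 and x = 0 → (0, 4)

Evaluating z = -5x + y at each vertex:
  (0, 0): z = 0
  (4, 0): z = -20
  (0, 4): z = 4

The minimum is at (4, 0) with z = -20.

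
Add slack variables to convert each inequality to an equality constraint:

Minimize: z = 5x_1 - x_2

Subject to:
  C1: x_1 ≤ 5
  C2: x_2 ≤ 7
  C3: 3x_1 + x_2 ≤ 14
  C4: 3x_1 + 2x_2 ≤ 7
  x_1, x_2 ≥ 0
min z = 5x_1 - x_2

s.t.
  x_1 + s1 = 5
  x_2 + s2 = 7
  3x_1 + x_2 + s3 = 14
  3x_1 + 2x_2 + s4 = 7
  x_1, x_2, s1, s2, s3, s4 ≥ 0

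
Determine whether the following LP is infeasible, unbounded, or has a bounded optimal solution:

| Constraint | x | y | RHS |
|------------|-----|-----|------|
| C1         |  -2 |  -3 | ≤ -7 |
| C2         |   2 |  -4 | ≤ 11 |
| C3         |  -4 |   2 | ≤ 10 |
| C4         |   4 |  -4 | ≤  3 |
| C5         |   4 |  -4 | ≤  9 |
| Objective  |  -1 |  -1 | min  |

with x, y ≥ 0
Feasible point: (0, 3) satisfies every constraint, so the LP is feasible.
Direction d = (1, 1): for each constraint row a, a·d ≤ 0 —
  (-2)(1) + (-3)(1) = -5 ≤ 0
  (2)(1) + (-4)(1) = -2 ≤ 0
  (-4)(1) + (2)(1) = -2 ≤ 0
  (4)(1) + (-4)(1) = 0 ≤ 0
  (4)(1) + (-4)(1) = 0 ≤ 0
and d ≥ 0, so (0, 3) + t·d stays feasible for every t ≥ 0. Along this ray z = -x - y changes by -2 per unit t, so z → −∞.

Unbounded — the objective can decrease without bound over the feasible region.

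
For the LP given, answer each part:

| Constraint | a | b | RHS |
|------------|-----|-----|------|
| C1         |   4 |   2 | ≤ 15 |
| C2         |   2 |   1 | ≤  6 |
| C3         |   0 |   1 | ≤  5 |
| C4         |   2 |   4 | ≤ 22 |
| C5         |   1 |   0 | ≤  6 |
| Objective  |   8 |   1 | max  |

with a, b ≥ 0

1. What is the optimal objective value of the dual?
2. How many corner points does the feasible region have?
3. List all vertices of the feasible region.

1. 24 (by strong duality, equal to the primal optimum)
2. 4
3. (0, 0), (3, 0), (0.5, 5), (0, 5)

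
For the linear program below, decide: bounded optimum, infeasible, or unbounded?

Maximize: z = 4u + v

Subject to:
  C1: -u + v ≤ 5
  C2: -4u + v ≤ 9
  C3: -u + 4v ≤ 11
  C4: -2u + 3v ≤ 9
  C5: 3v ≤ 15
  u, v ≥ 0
Feasible point: (0, 0) satisfies every constraint, so the LP is feasible.
Direction d = (1, 0): for each constraint row a, a·d ≤ 0 —
  (-1)(1) + (1)(0) = -1 ≤ 0
  (-4)(1) + (1)(0) = -4 ≤ 0
  (-1)(1) + (4)(0) = -1 ≤ 0
  (-2)(1) + (3)(0) = -2 ≤ 0
  (0)(1) + (3)(0) = 0 ≤ 0
and d ≥ 0, so (0, 0) + t·d stays feasible for every t ≥ 0. Along this ray z = 4u + v changes by 4 per unit t, so z → +∞.

Unbounded — the objective can increase without bound over the feasible region.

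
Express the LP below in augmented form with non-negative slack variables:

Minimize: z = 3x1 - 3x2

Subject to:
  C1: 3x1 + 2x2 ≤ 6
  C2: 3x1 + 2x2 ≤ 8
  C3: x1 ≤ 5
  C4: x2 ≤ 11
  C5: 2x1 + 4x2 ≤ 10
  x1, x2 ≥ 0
min z = 3x1 - 3x2

s.t.
  3x1 + 2x2 + s1 = 6
  3x1 + 2x2 + s2 = 8
  x1 + s3 = 5
  x2 + s4 = 11
  2x1 + 4x2 + s5 = 10
  x1, x2, s1, s2, s3, s4, s5 ≥ 0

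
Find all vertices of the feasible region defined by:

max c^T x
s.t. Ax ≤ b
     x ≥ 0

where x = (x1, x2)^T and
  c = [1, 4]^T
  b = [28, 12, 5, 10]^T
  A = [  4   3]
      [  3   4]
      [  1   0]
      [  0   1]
Each vertex is the intersection of two constraint boundaries that also satisfies all remaining constraints:
  x1 = 0 and x2 = 0 → (0, 0)
  3x1 + 4x2 = 12 and x2 = 0 → (4, 0)
  3x1 + 4x2 = 12 and x1 = 0 → (0, 3)

Vertices: (0, 0), (4, 0), (0, 3)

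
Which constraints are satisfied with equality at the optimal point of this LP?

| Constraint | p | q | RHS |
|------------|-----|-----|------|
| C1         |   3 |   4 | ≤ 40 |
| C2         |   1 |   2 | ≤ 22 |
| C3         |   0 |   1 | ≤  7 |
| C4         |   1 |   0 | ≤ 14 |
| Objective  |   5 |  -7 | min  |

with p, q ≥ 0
Optimal: p = 0, q = 7
Slack at optimum:
  C1: slack = 12
  C2: slack = 8
  C3: slack = 0 (binding)
  C4: slack = 14
  p ≥ 0: p = 0 (binding)
  q ≥ 0: q = 7
Binding constraints: C3, p ≥ 0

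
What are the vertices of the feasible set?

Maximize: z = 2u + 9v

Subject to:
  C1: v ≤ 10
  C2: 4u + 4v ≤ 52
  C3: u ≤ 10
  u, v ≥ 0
Each vertex is the intersection of two constraint boundaries that also satisfies all remaining constraints:
  u = 0 and v = 0 → (0, 0)
  u = 10 and v = 0 → (10, 0)
  4u + 4v = 52 and u = 10 → (10, 3)
  v = 10 and 4u + 4v = 52 → (3, 10)
  v = 10 and u = 0 → (0, 10)

Vertices: (0, 0), (10, 0), (10, 3), (3, 10), (0, 10)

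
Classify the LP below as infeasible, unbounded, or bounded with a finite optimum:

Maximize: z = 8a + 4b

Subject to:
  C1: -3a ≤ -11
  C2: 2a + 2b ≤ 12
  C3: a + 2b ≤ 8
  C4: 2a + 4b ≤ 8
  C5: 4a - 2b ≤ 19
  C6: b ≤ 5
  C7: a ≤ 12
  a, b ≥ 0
The point (4, 0) satisfies every constraint, so the LP is feasible; the constraints give a ≤ 12 and b ≤ 5, which with a, b ≥ 0 keep the feasible region inside a bounded box. A feasible, bounded LP attains a finite optimum at a vertex.

Evaluating z = 8a + 4b at each vertex:
  (3.667, 0): z = 29.33
  (4, 0): z = 32
  (3.667, 0.1667): z = 30

Feasible with finite optimum z* = 32 at (4, 0).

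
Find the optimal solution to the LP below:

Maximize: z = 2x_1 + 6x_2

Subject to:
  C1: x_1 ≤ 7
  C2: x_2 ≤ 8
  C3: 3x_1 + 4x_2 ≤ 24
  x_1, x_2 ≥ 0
Each vertex is the intersection of two constraint boundaries that also satisfies all remaining constraints:
  x_1 = 0 and x_2 = 0 → (0, 0)
  x_1 = 7 and x_2 = 0 → (7, 0)
  x_1 = 7 and 3x_1 + 4x_2 = 24 → (7, 0.75)
  3x_1 + 4x_2 = 24 and x_1 = 0 → (0, 6)

Evaluating z = 2x_1 + 6x_2 at each vertex:
  (0, 0): z = 0
  (7, 0): z = 14
  (7, 0.75): z = 18.5
  (0, 6): z = 36

The maximum is at (0, 6) with z = 36.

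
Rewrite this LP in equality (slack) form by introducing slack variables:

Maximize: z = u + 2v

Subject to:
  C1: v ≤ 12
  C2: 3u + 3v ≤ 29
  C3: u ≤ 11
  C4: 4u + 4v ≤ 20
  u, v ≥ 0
max z = u + 2v

s.t.
  v + s1 = 12
  3u + 3v + s2 = 29
  u + s3 = 11
  4u + 4v + s4 = 20
  u, v, s1, s2, s3, s4 ≥ 0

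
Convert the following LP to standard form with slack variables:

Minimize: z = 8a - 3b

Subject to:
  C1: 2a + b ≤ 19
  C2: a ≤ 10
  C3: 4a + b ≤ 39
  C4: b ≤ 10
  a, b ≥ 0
min z = 8a - 3b

s.t.
  2a + b + s1 = 19
  a + s2 = 10
  4a + b + s3 = 39
  b + s4 = 10
  a, b, s1, s2, s3, s4 ≥ 0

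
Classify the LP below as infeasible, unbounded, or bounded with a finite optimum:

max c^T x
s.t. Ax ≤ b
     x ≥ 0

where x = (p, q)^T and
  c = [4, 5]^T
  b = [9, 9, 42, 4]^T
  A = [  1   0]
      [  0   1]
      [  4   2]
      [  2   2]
The point (0, 2) satisfies every constraint, so the LP is feasible; the constraints give p ≤ 9 and q ≤ 9, which with p, q ≥ 0 keep the feasible region inside a bounded box. A feasible, bounded LP attains a finite optimum at a vertex.

Evaluating z = 4p + 5q at each vertex:
  (0, 0): z = 0
  (2, 0): z = 8
  (0, 2): z = 10

Feasible with finite optimum z* = 10 at (0, 2).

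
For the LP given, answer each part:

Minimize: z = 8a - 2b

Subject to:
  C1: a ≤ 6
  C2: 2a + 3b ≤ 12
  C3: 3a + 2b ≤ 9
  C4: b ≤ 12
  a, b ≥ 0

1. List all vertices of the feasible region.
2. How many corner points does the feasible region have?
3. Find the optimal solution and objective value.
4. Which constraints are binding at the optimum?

1. (0, 0), (3, 0), (0.6, 3.6), (0, 4)
2. 4
3. a = 0, b = 4, z = -8
4. C2, a ≥ 0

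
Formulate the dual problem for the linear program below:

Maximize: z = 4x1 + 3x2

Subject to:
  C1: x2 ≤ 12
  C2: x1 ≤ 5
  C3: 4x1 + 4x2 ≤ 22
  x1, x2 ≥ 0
Minimize: z = 12y1 + 5y2 + 22y3

Subject to:
  C1: -y2 - 4y3 ≤ -4
  C2: -y1 - 4y3 ≤ -3
  y1, y2, y3 ≥ 0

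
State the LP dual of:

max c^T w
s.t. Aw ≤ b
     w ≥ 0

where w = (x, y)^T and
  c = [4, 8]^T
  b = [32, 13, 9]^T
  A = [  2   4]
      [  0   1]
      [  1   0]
Minimize: z = 32y1 + 13y2 + 9y3

Subject to:
  C1: -2y1 - y3 ≤ -4
  C2: -4y1 - y2 ≤ -8
  y1, y2, y3 ≥ 0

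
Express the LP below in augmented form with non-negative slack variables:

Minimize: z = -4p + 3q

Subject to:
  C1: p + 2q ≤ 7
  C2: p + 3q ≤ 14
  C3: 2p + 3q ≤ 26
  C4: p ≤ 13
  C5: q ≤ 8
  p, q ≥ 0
min z = -4p + 3q

s.t.
  p + 2q + s1 = 7
  p + 3q + s2 = 14
  2p + 3q + s3 = 26
  p + s4 = 13
  q + s5 = 8
  p, q, s1, s2, s3, s4, s5 ≥ 0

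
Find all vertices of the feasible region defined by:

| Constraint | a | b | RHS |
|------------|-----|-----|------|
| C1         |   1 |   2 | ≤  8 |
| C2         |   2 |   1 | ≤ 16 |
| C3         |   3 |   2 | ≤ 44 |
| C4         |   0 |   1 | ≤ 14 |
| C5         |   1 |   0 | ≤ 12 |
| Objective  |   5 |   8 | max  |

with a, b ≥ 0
Each vertex is the intersection of two constraint boundaries that also satisfies all remaining constraints:
  a = 0 and b = 0 → (0, 0)
  a + 2b = 8 and 2a + b = 16 → (8, 0)
  a + 2b = 8 and a = 0 → (0, 4)

Vertices: (0, 0), (8, 0), (0, 4)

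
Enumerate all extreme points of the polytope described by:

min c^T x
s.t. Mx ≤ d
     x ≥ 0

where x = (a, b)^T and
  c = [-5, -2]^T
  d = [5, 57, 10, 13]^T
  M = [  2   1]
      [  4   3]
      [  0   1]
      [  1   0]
Each vertex is the intersection of two constraint boundaries that also satisfies all remaining constraints:
  a = 0 and b = 0 → (0, 0)
  2a + b = 5 and b = 0 → (2.5, 0)
  2a + b = 5 and a = 0 → (0, 5)

Vertices: (0, 0), (2.5, 0), (0, 5)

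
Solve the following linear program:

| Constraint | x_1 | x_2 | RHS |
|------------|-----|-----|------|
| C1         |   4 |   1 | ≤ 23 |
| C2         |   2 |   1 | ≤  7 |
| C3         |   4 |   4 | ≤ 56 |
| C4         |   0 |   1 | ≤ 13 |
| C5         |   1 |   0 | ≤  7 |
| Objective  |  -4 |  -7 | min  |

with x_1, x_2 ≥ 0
Each vertex is the intersection of two constraint boundaries that also satisfies all remaining constraints:
  x_1 = 0 and x_2 = 0 → (0, 0)
  2x_1 + x_2 = 7 and x_2 = 0 → (3.5, 0)
  2x_1 + x_2 = 7 and x_1 = 0 → (0, 7)

Evaluating z = -4x_1 - 7x_2 at each vertex:
  (0, 0): z = 0
  (3.5, 0): z = -14
  (0, 7): z = -49

The minimum is at (0, 7) with z = -49.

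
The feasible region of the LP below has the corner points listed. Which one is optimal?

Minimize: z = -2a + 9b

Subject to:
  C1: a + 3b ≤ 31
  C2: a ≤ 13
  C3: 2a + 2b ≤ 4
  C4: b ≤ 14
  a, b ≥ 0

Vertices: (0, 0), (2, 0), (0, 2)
Evaluating z = -2a + 9b at each vertex:
  (0, 0): z = 0
  (2, 0): z = -4
  (0, 2): z = 18

The smallest value is z = -4, attained at (2, 0).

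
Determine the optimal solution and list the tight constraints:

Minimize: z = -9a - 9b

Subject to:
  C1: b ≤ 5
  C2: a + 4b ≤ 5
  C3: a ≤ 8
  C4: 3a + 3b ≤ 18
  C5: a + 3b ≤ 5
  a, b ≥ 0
Optimal: a = 5, b = 0
Binding: C2, C5, b ≥ 0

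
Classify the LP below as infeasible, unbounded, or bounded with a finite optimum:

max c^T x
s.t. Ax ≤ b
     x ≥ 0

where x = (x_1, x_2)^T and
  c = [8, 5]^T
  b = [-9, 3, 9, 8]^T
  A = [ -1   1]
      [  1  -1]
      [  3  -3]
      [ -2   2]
One constraint requires x_1 - x_2 ≤ 3, while the constraint -x_1 + x_2 ≤ -9 is equivalent to x_1 - x_2 ≥ 9. Together they would need 9 ≤ x_1 - x_2 ≤ 3, which is impossible since 9 > 3. No point satisfies all constraints.

Infeasible: no point satisfies all constraints simultaneously.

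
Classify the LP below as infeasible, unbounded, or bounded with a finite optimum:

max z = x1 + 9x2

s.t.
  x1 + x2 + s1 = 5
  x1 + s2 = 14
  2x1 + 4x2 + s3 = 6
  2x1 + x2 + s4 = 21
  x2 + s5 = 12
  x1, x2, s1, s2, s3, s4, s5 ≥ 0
The point (0, 1.5) satisfies every constraint, so the LP is feasible; the constraints give x1 ≤ 14 and x2 ≤ 12, which with x1, x2 ≥ 0 keep the feasible region inside a bounded box. A feasible, bounded LP attains a finite optimum at a vertex.

Evaluating z = x1 + 9x2 at each vertex:
  (0, 0): z = 0
  (3, 0): z = 3
  (0, 1.5): z = 13.5

Bounded optimum: z* = 13.5 at (0, 1.5).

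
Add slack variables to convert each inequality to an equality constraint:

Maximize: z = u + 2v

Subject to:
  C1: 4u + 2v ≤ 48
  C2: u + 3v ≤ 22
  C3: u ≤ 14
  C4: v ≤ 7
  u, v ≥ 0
max z = u + 2v

s.t.
  4u + 2v + s1 = 48
  u + 3v + s2 = 22
  u + s3 = 14
  v + s4 = 7
  u, v, s1, s2, s3, s4 ≥ 0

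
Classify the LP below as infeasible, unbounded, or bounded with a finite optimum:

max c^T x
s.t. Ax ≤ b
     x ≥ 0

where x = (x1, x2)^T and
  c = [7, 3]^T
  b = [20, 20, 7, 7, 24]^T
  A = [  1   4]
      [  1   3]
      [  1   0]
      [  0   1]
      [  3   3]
The point (7, 1) satisfies every constraint, so the LP is feasible; the constraints give x1 ≤ 7 and x2 ≤ 7, which with x1, x2 ≥ 0 keep the feasible region inside a bounded box. A feasible, bounded LP attains a finite optimum at a vertex.

Evaluating z = 7x1 + 3x2 at each vertex:
  (0, 0): z = 0
  (7, 0): z = 49
  (7, 1): z = 52
  (4, 4): z = 40
  (0, 5): z = 15

The LP has an optimal solution: (7, 1) with z = 52.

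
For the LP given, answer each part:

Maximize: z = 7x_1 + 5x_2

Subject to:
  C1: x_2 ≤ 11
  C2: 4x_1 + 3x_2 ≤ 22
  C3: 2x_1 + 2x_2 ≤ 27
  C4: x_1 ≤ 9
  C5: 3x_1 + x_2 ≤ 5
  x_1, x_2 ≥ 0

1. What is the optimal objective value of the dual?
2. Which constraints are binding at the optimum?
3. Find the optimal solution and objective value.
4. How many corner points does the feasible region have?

1. 25 (by strong duality, equal to the primal optimum)
2. C5, x_1 ≥ 0
3. x_1 = 0, x_2 = 5, z = 25
4. 3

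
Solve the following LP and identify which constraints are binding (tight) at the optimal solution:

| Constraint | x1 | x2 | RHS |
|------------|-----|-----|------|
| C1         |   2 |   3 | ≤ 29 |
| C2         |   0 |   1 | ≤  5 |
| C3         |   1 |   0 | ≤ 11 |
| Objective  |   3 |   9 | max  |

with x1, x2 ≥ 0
Optimal: x1 = 7, x2 = 5
Slack at optimum:
  C1: slack = 0 (binding)
  C2: slack = 0 (binding)
  C3: slack = 4
  x1 ≥ 0: x1 = 7
  x2 ≥ 0: x2 = 5
Binding constraints: C1, C2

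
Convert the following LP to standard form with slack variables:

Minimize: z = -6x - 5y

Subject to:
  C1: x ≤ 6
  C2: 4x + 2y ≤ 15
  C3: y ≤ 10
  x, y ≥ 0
min z = -6x - 5y

s.t.
  x + s1 = 6
  4x + 2y + s2 = 15
  y + s3 = 10
  x, y, s1, s2, s3 ≥ 0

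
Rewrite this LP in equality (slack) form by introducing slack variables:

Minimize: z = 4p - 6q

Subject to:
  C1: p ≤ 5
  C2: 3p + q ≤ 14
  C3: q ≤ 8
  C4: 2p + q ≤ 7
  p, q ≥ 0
min z = 4p - 6q

s.t.
  p + s1 = 5
  3p + q + s2 = 14
  q + s3 = 8
  2p + q + s4 = 7
  p, q, s1, s2, s3, s4 ≥ 0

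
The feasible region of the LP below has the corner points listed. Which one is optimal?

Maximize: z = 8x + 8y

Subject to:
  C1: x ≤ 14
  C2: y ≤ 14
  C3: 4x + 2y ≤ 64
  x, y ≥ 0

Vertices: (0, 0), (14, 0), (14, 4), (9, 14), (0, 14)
(9, 14) with z = 184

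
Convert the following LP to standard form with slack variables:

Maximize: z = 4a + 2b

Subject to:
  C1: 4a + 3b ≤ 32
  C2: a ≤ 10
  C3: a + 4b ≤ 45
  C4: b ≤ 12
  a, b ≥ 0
max z = 4a + 2b

s.t.
  4a + 3b + s1 = 32
  a + s2 = 10
  a + 4b + s3 = 45
  b + s4 = 12
  a, b, s1, s2, s3, s4 ≥ 0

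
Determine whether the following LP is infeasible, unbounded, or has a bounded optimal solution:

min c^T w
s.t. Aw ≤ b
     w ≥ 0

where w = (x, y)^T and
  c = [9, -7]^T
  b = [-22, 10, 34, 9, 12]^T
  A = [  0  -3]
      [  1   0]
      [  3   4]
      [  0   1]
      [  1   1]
The point (0, 8.5) satisfies every constraint, so the LP is feasible; the constraints give x ≤ 10 and y ≤ 9, which with x, y ≥ 0 keep the feasible region inside a bounded box. A feasible, bounded LP attains a finite optimum at a vertex.

Evaluating z = 9x - 7y at each vertex:
  (0, 7.333): z = -51.33
  (1.556, 7.333): z = -37.33
  (0, 8.5): z = -59.5

The LP has an optimal solution: (0, 8.5) with z = -59.5.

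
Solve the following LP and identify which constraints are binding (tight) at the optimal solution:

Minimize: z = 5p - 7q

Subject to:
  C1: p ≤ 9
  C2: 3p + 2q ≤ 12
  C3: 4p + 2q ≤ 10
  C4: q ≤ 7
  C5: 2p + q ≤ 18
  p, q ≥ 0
Optimal: p = 0, q = 5
Binding: C3, p ≥ 0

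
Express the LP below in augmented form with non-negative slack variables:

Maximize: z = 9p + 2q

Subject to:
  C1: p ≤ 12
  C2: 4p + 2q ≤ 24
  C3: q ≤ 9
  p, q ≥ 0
max z = 9p + 2q

s.t.
  p + s1 = 12
  4p + 2q + s2 = 24
  q + s3 = 9
  p, q, s1, s2, s3 ≥ 0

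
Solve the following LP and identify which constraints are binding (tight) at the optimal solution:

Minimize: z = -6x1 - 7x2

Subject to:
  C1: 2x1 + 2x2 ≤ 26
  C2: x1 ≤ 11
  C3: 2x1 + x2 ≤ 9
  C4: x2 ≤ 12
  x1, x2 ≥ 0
Optimal: x1 = 0, x2 = 9
Slack at optimum:
  C1: slack = 8
  C2: slack = 11
  C3: slack = 0 (binding)
  C4: slack = 3
  x1 ≥ 0: x1 = 0 (binding)
  x2 ≥ 0: x2 = 9
Binding constraints: C3, x1 ≥ 0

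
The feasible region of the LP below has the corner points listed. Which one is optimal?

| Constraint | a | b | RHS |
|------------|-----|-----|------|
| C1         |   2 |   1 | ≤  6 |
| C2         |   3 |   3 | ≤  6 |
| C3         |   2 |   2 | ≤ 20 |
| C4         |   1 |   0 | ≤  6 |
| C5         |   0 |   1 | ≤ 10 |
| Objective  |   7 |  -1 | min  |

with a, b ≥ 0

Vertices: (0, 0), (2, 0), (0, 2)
Evaluating z = 7a - b at each vertex:
  (0, 0): z = 0
  (2, 0): z = 14
  (0, 2): z = -2

The smallest value is z = -2, attained at (0, 2).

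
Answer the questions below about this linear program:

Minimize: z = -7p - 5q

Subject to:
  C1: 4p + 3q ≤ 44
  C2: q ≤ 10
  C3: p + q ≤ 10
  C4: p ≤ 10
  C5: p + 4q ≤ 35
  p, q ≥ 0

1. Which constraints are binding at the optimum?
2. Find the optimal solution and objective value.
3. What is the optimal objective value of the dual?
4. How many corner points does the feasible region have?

1. C3, C4, q ≥ 0
2. p = 10, q = 0, z = -70
3. -70 (by strong duality, equal to the primal optimum)
4. 4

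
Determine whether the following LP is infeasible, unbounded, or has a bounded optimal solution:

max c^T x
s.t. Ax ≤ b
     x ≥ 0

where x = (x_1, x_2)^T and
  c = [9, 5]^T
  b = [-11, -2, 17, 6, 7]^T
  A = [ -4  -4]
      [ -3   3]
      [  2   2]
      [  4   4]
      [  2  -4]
One constraint requires 4x_1 + 4x_2 ≤ 6, while the constraint -4x_1 - 4x_2 ≤ -11 is equivalent to 4x_1 + 4x_2 ≥ 11. Together they would need 11 ≤ 4x_1 + 4x_2 ≤ 6, which is impossible since 11 > 6. No point satisfies all constraints.

Infeasible — the constraint set is empty.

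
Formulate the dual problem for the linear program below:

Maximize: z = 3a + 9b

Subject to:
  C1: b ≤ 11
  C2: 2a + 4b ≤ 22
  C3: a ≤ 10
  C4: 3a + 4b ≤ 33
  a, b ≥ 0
Minimize: z = 11y1 + 22y2 + 10y3 + 33y4

Subject to:
  C1: -2y2 - y3 - 3y4 ≤ -3
  C2: -y1 - 4y2 - 4y4 ≤ -9
  y1, y2, y3, y4 ≥ 0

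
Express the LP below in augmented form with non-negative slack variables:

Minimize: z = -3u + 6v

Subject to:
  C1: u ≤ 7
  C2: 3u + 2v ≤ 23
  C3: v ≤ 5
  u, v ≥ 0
min z = -3u + 6v

s.t.
  u + s1 = 7
  3u + 2v + s2 = 23
  v + s3 = 5
  u, v, s1, s2, s3 ≥ 0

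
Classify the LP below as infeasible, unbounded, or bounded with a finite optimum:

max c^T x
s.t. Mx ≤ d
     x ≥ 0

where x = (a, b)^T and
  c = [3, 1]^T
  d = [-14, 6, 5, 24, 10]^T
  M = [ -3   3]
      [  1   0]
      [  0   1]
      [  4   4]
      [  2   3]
The point (5, 0) satisfies every constraint, so the LP is feasible; the constraints give a ≤ 6 and b ≤ 5, which with a, b ≥ 0 keep the feasible region inside a bounded box. A feasible, bounded LP attains a finite optimum at a vertex.

The LP has an optimal solution: (5, 0) with z = 15.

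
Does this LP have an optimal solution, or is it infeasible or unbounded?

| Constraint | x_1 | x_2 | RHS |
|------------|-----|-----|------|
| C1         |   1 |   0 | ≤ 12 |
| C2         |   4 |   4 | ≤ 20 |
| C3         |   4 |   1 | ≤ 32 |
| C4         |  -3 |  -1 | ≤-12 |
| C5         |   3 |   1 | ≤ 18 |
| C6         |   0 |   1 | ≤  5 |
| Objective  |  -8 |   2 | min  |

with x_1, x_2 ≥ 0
The point (5, 0) satisfies every constraint, so the LP is feasible; the constraints give x_1 ≤ 12 and x_2 ≤ 5, which with x_1, x_2 ≥ 0 keep the feasible region inside a bounded box. A feasible, bounded LP attains a finite optimum at a vertex.

Evaluating z = -8x_1 + 2x_2 at each vertex:
  (4, 0): z = -32
  (5, 0): z = -40
  (3.5, 1.5): z = -25

The LP has an optimal solution: (5, 0) with z = -40.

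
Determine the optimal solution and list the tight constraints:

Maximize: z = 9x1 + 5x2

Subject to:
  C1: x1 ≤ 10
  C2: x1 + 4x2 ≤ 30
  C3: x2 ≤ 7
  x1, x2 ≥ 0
Optimal: x1 = 10, x2 = 5
Slack at optimum:
  C1: slack = 0 (binding)
  C2: slack = 0 (binding)
  C3: slack = 2
  x1 ≥ 0: x1 = 10
  x2 ≥ 0: x2 = 5
Binding constraints: C1, C2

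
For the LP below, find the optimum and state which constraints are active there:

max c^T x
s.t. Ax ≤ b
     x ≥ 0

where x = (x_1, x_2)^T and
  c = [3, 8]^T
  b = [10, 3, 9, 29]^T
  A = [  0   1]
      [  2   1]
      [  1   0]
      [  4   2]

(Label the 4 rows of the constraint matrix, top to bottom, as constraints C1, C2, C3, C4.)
Optimal: x_1 = 0, x_2 = 3
Slack at optimum:
  C1: slack = 7
  C2: slack = 0 (binding)
  C3: slack = 9
  C4: slack = 23
  x_1 ≥ 0: x_1 = 0 (binding)
  x_2 ≥ 0: x_2 = 3
Binding constraints: C2, x_1 ≥ 0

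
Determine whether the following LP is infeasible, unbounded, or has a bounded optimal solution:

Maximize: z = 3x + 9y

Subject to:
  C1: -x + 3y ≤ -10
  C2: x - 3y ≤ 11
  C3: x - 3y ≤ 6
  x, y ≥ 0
C3 requires x - 3y ≤ 6, while C1 (-x + 3y ≤ -10) is equivalent to x - 3y ≥ 10. Together they would need 10 ≤ x - 3y ≤ 6, which is impossible since 10 > 6. No point satisfies all constraints.

The feasible region is empty; the LP is infeasible.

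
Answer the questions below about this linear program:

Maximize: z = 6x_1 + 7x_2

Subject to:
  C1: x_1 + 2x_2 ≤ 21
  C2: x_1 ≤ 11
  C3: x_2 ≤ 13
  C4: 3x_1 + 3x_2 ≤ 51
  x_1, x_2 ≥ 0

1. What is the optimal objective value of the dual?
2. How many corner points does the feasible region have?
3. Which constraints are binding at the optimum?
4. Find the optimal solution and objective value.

1. 101 (by strong duality, equal to the primal optimum)
2. 4
3. C1, C2
4. x_1 = 11, x_2 = 5, z = 101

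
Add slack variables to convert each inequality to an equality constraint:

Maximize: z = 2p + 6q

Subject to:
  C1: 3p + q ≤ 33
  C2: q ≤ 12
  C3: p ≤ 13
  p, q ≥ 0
max z = 2p + 6q

s.t.
  3p + q + s1 = 33
  q + s2 = 12
  p + s3 = 13
  p, q, s1, s2, s3 ≥ 0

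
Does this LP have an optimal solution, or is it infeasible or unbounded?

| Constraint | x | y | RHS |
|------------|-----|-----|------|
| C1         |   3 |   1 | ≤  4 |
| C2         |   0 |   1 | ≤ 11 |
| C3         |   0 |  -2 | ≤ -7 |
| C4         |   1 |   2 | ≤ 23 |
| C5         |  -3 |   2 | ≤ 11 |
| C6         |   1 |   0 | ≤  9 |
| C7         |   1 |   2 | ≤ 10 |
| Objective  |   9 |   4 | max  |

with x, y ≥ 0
The point (0, 4) satisfies every constraint, so the LP is feasible; the constraints give x ≤ 9 and y ≤ 11, which with x, y ≥ 0 keep the feasible region inside a bounded box. A feasible, bounded LP attains a finite optimum at a vertex.

Bounded optimum: z* = 16 at (0, 4).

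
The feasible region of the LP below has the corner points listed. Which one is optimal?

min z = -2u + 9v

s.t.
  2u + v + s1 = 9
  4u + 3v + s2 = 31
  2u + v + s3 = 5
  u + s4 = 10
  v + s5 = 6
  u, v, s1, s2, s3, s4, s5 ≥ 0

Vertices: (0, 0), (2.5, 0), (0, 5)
Evaluating z = -2u + 9v at each vertex:
  (0, 0): z = 0
  (2.5, 0): z = -5
  (0, 5): z = 45

The smallest value is z = -5, attained at (2.5, 0).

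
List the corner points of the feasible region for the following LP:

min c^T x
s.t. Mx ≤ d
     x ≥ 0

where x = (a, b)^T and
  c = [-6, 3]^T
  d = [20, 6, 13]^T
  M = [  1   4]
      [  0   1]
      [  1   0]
Each vertex is the intersection of two constraint boundaries that also satisfies all remaining constraints:
  a = 0 and b = 0 → (0, 0)
  a = 13 and b = 0 → (13, 0)
  a + 4b = 20 and a = 13 → (13, 1.75)
  a + 4b = 20 and a = 0 → (0, 5)

Vertices: (0, 0), (13, 0), (13, 1.75), (0, 5)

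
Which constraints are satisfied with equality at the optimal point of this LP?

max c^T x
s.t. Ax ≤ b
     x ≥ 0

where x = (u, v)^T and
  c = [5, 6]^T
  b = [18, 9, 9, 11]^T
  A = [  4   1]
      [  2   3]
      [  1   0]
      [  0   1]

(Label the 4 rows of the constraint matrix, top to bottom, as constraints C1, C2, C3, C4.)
Optimal: u = 4.5, v = 0
Binding: C1, C2, v ≥ 0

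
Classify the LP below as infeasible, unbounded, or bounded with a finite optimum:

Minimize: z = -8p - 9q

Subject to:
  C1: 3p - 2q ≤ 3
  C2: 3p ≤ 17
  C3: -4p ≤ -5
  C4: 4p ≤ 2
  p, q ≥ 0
C4 requires 4p ≤ 2, while C3 (-4p ≤ -5) is equivalent to 4p ≥ 5. Together they would need 5 ≤ 4p ≤ 2, which is impossible since 5 > 2. No point satisfies all constraints.

Infeasible — the constraint set is empty.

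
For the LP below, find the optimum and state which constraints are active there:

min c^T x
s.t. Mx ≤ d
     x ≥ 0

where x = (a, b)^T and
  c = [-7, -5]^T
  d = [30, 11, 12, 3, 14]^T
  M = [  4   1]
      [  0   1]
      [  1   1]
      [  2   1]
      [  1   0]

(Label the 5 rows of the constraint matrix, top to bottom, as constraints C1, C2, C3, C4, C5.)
Optimal: a = 0, b = 3
Slack at optimum:
  C1: slack = 27
  C2: slack = 8
  C3: slack = 9
  C4: slack = 0 (binding)
  C5: slack = 14
  a ≥ 0: a = 0 (binding)
  b ≥ 0: b = 3
Binding constraints: C4, a ≥ 0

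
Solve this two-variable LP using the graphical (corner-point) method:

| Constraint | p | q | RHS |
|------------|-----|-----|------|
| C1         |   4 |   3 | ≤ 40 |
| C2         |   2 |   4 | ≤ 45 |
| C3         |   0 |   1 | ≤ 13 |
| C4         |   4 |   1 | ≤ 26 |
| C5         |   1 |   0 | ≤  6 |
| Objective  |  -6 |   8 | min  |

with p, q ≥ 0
Each vertex is the intersection of two constraint boundaries that also satisfies all remaining constraints:
  p = 0 and q = 0 → (0, 0)
  p = 6 and q = 0 → (6, 0)
  4p + q = 26 and p = 6 → (6, 2)
  4p + 3q = 40 and 4p + q = 26 → (4.75, 7)
  4p + 3q = 40 and 2p + 4q = 45 → (2.5, 10)
  2p + 4q = 45 and p = 0 → (0, 11.25)

Evaluating z = -6p + 8q at each vertex:
  (0, 0): z = 0
  (6, 0): z = -36
  (6, 2): z = -20
  (4.75, 7): z = 27.5
  (2.5, 10): z = 65
  (0, 11.25): z = 90

The minimum is at (6, 0) with z = -36.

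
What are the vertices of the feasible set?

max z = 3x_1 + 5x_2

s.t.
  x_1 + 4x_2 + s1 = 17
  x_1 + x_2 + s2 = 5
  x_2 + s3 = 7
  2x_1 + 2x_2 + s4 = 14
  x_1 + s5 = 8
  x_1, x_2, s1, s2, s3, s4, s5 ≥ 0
Each vertex is the intersection of two constraint boundaries that also satisfies all remaining constraints:
  x_1 = 0 and x_2 = 0 → (0, 0)
  x_1 + x_2 = 5 and x_2 = 0 → (5, 0)
  x_1 + 4x_2 = 17 and x_1 + x_2 = 5 → (1, 4)
  x_1 + 4x_2 = 17 and x_1 = 0 → (0, 4.25)

Vertices: (0, 0), (5, 0), (1, 4), (0, 4.25)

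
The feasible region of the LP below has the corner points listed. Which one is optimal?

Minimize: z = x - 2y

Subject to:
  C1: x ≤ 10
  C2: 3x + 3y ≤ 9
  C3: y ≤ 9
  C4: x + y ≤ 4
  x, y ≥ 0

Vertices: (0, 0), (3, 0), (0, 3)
(0, 3) with z = -6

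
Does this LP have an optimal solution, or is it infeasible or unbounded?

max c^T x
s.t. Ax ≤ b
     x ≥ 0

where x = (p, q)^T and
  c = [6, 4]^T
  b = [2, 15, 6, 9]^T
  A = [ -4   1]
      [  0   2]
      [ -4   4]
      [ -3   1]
Feasible point: (0, 0) satisfies every constraint, so the LP is feasible.
Direction d = (1, 0): for each constraint row a, a·d ≤ 0 —
  (-4)(1) + (1)(0) = -4 ≤ 0
  (0)(1) + (2)(0) = 0 ≤ 0
  (-4)(1) + (4)(0) = -4 ≤ 0
  (-3)(1) + (1)(0) = -3 ≤ 0
and d ≥ 0, so (0, 0) + t·d stays feasible for every t ≥ 0. Along this ray z = 6p + 4q changes by 6 per unit t, so z → +∞.

Unbounded: there is a feasible ray along which z → +∞.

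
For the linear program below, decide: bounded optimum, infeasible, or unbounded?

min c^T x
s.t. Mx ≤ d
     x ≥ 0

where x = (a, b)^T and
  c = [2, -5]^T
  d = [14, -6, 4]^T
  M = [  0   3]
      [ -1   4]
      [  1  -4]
One constraint requires a - 4b ≤ 4, while the constraint -a + 4b ≤ -6 is equivalent to a - 4b ≥ 6. Together they would need 6 ≤ a - 4b ≤ 4, which is impossible since 6 > 4. No point satisfies all constraints.

Infeasible — the constraint set is empty.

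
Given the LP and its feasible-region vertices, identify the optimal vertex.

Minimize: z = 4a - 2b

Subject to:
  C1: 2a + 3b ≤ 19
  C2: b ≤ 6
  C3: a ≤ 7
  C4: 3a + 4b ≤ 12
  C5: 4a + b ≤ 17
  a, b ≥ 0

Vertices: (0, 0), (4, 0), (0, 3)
Evaluating z = 4a - 2b at each vertex:
  (0, 0): z = 0
  (4, 0): z = 16
  (0, 3): z = -6

The smallest value is z = -6, attained at (0, 3).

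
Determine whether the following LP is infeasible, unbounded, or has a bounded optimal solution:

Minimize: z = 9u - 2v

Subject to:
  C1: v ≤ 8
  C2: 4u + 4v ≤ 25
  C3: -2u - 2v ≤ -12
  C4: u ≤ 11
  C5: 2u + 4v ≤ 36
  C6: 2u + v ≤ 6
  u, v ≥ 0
The point (0, 6) satisfies every constraint, so the LP is feasible; the constraints give u ≤ 11 and v ≤ 8, which with u, v ≥ 0 keep the feasible region inside a bounded box. A feasible, bounded LP attains a finite optimum at a vertex.

Evaluating z = 9u - 2v at each vertex:
  (0, 6): z = -12

Bounded optimum: z* = -12 at (0, 6).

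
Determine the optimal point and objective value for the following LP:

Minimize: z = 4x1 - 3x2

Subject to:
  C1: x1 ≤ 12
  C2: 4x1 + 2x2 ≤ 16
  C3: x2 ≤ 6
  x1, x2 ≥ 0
x1 = 0, x2 = 6, z = -18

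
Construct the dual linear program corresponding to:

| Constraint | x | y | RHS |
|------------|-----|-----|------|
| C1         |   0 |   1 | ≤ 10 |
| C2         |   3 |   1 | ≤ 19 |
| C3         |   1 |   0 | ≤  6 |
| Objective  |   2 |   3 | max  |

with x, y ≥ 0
Minimize: z = 10y1 + 19y2 + 6y3

Subject to:
  C1: -3y2 - y3 ≤ -2
  C2: -y1 - y2 ≤ -3
  y1, y2, y3 ≥ 0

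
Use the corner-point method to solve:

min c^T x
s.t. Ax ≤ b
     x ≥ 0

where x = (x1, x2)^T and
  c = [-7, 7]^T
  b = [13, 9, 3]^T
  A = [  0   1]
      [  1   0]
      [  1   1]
x1 = 3, x2 = 0, z = -21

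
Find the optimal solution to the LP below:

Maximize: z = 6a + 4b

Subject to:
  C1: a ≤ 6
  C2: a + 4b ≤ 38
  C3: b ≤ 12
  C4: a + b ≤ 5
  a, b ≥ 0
Each vertex is the intersection of two constraint boundaries that also satisfies all remaining constraints:
  a = 0 and b = 0 → (0, 0)
  a + b = 5 and b = 0 → (5, 0)
  a + b = 5 and a = 0 → (0, 5)

Evaluating z = 6a + 4b at each vertex:
  (0, 0): z = 0
  (5, 0): z = 30
  (0, 5): z = 20

The maximum is at (5, 0) with z = 30.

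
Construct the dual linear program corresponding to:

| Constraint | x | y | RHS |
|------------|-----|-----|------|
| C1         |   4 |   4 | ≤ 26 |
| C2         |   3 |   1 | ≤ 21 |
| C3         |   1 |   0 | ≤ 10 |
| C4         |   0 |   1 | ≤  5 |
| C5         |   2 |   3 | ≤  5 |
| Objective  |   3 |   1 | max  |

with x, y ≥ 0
Minimize: z = 26y1 + 21y2 + 10y3 + 5y4 + 5y5

Subject to:
  C1: -4y1 - 3y2 - y3 - 2y5 ≤ -3
  C2: -4y1 - y2 - y4 - 3y5 ≤ -1
  y1, y2, y3, y4, y5 ≥ 0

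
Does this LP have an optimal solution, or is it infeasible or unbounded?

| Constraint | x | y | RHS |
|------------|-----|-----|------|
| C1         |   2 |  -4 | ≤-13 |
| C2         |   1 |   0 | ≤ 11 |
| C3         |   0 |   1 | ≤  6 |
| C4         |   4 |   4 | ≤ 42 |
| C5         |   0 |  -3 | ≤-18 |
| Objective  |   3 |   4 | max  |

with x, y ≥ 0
The point (4.5, 6) satisfies every constraint, so the LP is feasible; the constraints give x ≤ 11 and y ≤ 6, which with x, y ≥ 0 keep the feasible region inside a bounded box. A feasible, bounded LP attains a finite optimum at a vertex.

Evaluating z = 3x + 4y at each vertex:
  (4.5, 6): z = 37.5
  (0, 6): z = 24

The LP has an optimal solution: (4.5, 6) with z = 37.5.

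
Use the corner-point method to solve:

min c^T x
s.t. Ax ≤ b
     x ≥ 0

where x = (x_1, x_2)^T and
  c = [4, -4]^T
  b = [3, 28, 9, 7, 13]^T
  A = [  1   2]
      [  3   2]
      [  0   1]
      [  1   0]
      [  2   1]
x_1 = 0, x_2 = 1.5, z = -6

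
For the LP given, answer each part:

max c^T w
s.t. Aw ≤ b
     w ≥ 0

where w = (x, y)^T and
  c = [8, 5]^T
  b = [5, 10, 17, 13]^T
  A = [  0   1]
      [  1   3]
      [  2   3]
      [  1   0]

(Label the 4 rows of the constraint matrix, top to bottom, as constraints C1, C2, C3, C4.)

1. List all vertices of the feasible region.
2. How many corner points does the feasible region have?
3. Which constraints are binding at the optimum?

1. (0, 0), (8.5, 0), (7, 1), (0, 3.333)
2. 4
3. C3, y ≥ 0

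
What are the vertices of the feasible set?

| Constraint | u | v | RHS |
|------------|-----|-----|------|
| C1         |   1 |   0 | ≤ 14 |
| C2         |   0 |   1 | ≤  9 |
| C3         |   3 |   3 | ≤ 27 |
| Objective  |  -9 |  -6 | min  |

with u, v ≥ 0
Each vertex is the intersection of two constraint boundaries that also satisfies all remaining constraints:
  u = 0 and v = 0 → (0, 0)
  3u + 3v = 27 and v = 0 → (9, 0)
  v = 9 and 3u + 3v = 27 → (0, 9)

Vertices: (0, 0), (9, 0), (0, 9)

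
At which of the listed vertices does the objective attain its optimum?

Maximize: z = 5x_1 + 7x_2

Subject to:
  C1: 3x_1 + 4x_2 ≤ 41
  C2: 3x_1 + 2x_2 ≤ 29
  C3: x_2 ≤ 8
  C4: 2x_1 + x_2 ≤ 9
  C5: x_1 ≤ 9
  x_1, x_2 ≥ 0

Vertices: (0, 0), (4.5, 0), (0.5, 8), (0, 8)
Evaluating z = 5x_1 + 7x_2 at each vertex:
  (0, 0): z = 0
  (4.5, 0): z = 22.5
  (0.5, 8): z = 58.5
  (0, 8): z = 56

The largest value is z = 58.5, attained at (0.5, 8).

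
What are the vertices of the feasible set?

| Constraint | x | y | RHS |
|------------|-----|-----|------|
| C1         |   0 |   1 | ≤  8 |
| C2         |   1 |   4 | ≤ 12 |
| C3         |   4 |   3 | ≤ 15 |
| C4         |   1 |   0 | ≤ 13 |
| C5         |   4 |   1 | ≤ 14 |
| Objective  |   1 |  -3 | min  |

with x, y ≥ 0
Each vertex is the intersection of two constraint boundaries that also satisfies all remaining constraints:
  x = 0 and y = 0 → (0, 0)
  4x + y = 14 and y = 0 → (3.5, 0)
  4x + 3y = 15 and 4x + y = 14 → (3.375, 0.5)
  x + 4y = 12 and 4x + 3y = 15 → (1.846, 2.538)
  x + 4y = 12 and x = 0 → (0, 3)

Vertices: (0, 0), (3.5, 0), (3.375, 0.5), (1.846, 2.538), (0, 3)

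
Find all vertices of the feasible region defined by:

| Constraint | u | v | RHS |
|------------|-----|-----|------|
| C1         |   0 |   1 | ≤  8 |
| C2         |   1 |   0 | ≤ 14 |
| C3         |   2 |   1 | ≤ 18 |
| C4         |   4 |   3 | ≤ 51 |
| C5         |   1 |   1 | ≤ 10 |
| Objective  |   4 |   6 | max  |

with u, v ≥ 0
Each vertex is the intersection of two constraint boundaries that also satisfies all remaining constraints:
  u = 0 and v = 0 → (0, 0)
  2u + v = 18 and v = 0 → (9, 0)
  2u + v = 18 and u + v = 10 → (8, 2)
  v = 8 and u + v = 10 → (2, 8)
  v = 8 and u = 0 → (0, 8)

Vertices: (0, 0), (9, 0), (8, 2), (2, 8), (0, 8)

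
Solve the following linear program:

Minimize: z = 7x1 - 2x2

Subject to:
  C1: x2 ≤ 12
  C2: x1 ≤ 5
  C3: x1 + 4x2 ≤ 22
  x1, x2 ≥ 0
x1 = 0, x2 = 5.5, z = -11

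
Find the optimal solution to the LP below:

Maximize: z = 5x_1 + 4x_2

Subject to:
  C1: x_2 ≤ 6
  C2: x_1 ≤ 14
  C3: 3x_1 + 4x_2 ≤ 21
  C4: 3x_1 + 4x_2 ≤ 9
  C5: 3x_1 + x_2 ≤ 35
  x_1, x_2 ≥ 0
Each vertex is the intersection of two constraint boundaries that also satisfies all remaining constraints:
  x_1 = 0 and x_2 = 0 → (0, 0)
  3x_1 + 4x_2 = 9 and x_2 = 0 → (3, 0)
  3x_1 + 4x_2 = 9 and x_1 = 0 → (0, 2.25)

Evaluating z = 5x_1 + 4x_2 at each vertex:
  (0, 0): z = 0
  (3, 0): z = 15
  (0, 2.25): z = 9

The maximum is at (3, 0) with z = 15.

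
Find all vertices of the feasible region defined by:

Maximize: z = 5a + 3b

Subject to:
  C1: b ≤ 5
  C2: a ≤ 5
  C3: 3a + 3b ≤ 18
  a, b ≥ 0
Each vertex is the intersection of two constraint boundaries that also satisfies all remaining constraints:
  a = 0 and b = 0 → (0, 0)
  a = 5 and b = 0 → (5, 0)
  a = 5 and 3a + 3b = 18 → (5, 1)
  b = 5 and 3a + 3b = 18 → (1, 5)
  b = 5 and a = 0 → (0, 5)

Vertices: (0, 0), (5, 0), (5, 1), (1, 5), (0, 5)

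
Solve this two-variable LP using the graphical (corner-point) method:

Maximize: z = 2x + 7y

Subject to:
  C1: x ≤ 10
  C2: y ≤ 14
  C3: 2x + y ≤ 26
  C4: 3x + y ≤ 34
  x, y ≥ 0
Each vertex is the intersection of two constraint boundaries that also satisfies all remaining constraints:
  x = 0 and y = 0 → (0, 0)
  x = 10 and y = 0 → (10, 0)
  x = 10 and 3x + y = 34 → (10, 4)
  2x + y = 26 and 3x + y = 34 → (8, 10)
  y = 14 and 2x + y = 26 → (6, 14)
  y = 14 and x = 0 → (0, 14)

Evaluating z = 2x + 7y at each vertex:
  (0, 0): z = 0
  (10, 0): z = 20
  (10, 4): z = 48
  (8, 10): z = 86
  (6, 14): z = 110
  (0, 14): z = 98

The maximum is at (6, 14) with z = 110.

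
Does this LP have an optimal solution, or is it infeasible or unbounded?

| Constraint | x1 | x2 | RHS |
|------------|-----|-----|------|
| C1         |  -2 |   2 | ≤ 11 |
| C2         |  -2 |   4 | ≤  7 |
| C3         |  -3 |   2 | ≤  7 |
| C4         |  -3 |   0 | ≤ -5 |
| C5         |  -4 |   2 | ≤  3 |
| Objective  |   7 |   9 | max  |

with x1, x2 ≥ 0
Feasible point: (2, 0) satisfies every constraint, so the LP is feasible.
Direction d = (1, 0): for each constraint row a, a·d ≤ 0 —
  (-2)(1) + (2)(0) = -2 ≤ 0
  (-2)(1) + (4)(0) = -2 ≤ 0
  (-3)(1) + (2)(0) = -3 ≤ 0
  (-3)(1) + (0)(0) = -3 ≤ 0
  (-4)(1) + (2)(0) = -4 ≤ 0
and d ≥ 0, so (2, 0) + t·d stays feasible for every t ≥ 0. Along this ray z = 7x1 + 9x2 changes by 7 per unit t, so z → +∞.

Unbounded: there is a feasible ray along which z → +∞.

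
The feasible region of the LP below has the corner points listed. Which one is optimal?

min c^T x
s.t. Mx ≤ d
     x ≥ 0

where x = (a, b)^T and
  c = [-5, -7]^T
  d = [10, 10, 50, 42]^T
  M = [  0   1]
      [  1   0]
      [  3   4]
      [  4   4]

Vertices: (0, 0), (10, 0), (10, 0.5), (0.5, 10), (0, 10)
Evaluating z = -5a - 7b at each vertex:
  (0, 0): z = 0
  (10, 0): z = -50
  (10, 0.5): z = -53.5
  (0.5, 10): z = -72.5
  (0, 10): z = -70

The smallest value is z = -72.5, attained at (0.5, 10).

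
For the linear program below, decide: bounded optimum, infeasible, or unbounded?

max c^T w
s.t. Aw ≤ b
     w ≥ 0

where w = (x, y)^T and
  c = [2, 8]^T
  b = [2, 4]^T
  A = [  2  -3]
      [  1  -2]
Feasible point: (0, 0) satisfies every constraint, so the LP is feasible.
Direction d = (0, 1): for each constraint row a, a·d ≤ 0 —
  (2)(0) + (-3)(1) = -3 ≤ 0
  (1)(0) + (-2)(1) = -2 ≤ 0
and d ≥ 0, so (0, 0) + t·d stays feasible for every t ≥ 0. Along this ray z = 2x + 8y changes by 8 per unit t, so z → +∞.

Unbounded — the objective can increase without bound over the feasible region.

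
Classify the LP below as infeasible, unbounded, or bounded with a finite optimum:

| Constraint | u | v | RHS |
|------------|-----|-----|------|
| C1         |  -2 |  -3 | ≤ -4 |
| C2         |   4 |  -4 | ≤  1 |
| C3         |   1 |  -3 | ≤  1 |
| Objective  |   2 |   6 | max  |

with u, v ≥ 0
Feasible point: (0, 2) satisfies every constraint, so the LP is feasible.
Direction d = (0, 1): for each constraint row a, a·d ≤ 0 —
  (-2)(0) + (-3)(1) = -3 ≤ 0
  (4)(0) + (-4)(1) = -4 ≤ 0
  (1)(0) + (-3)(1) = -3 ≤ 0
and d ≥ 0, so (0, 2) + t·d stays feasible for every t ≥ 0. Along this ray z = 2u + 6v changes by 6 per unit t, so z → +∞.

Unbounded: there is a feasible ray along which z → +∞.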